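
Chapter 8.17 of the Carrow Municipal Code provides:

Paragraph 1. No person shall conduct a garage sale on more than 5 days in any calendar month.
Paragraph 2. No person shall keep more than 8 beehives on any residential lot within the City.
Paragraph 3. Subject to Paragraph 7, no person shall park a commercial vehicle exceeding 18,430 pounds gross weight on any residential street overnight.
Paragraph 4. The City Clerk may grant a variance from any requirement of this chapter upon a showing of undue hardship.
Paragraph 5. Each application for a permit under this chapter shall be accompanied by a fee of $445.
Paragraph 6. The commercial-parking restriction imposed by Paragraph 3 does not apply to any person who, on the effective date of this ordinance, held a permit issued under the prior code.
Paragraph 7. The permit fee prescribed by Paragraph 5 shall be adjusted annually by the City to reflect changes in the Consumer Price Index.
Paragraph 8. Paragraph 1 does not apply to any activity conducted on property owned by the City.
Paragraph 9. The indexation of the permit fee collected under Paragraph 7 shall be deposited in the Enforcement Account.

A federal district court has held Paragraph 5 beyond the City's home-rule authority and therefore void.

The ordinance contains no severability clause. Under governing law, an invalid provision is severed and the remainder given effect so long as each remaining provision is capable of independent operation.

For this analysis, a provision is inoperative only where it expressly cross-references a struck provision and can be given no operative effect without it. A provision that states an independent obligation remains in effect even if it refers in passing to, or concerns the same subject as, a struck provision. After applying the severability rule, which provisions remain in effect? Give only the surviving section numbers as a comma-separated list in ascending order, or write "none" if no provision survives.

Paragraph 5 is struck. The whole of Paragraph 7 is the indexation of the permit fee, defined by reference to Paragraph 5, so Paragraph 7 cannot stand once Paragraph 5 is removed. Paragraph 9 does nothing except set the disposition of the indexation of the permit fee by reference to Paragraph 7; with Paragraph 7 gone it has no independent effect and is inoperative. Although Paragraph 3 refers to Paragraph 7, its operative terms do not depend on Paragraph 7, so it remains in effect. With no severability clause, the stated default rule severs what cannot stand and enforces each remaining provision that can operate on its own. That leaves Paragraph 1, Paragraph 2, Paragraph 3, Paragraph 4, Paragraph 6, and Paragraph 8 in effect.

1, 2, 3, 4, 6, 8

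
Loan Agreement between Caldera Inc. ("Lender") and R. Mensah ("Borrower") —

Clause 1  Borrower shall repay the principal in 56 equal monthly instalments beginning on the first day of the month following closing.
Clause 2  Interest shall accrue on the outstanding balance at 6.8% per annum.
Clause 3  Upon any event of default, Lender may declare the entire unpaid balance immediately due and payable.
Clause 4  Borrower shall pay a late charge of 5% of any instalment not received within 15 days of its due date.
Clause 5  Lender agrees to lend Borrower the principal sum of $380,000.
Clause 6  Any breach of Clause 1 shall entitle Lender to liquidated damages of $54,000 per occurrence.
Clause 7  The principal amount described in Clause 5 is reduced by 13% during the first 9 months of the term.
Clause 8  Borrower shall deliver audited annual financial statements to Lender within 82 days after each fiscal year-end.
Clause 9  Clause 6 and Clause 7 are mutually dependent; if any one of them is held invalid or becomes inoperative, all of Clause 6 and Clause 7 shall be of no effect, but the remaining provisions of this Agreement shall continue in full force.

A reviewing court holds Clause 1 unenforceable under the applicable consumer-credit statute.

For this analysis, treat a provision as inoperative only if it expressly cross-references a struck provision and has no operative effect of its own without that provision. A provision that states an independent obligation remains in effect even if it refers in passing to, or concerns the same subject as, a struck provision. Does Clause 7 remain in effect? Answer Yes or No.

No

Clause 1 is struck. The whole of Clause 6 is the liquidated-damages amount, defined by reference to Clause 1, so Clause 6 cannot stand once Clause 1 is removed. Clause 9 declares Clause 6 and Clause 7 mutually dependent; since one of them has fallen, all of them are of no effect. That brings down Clause 7 as well. The remainder continues in force under Clause 9. That leaves Clause 2, Clause 3, Clause 4, Clause 5, Clause 8, and Clause 9 in effect. Clause 7 is among the inoperative provisions, so the answer is no.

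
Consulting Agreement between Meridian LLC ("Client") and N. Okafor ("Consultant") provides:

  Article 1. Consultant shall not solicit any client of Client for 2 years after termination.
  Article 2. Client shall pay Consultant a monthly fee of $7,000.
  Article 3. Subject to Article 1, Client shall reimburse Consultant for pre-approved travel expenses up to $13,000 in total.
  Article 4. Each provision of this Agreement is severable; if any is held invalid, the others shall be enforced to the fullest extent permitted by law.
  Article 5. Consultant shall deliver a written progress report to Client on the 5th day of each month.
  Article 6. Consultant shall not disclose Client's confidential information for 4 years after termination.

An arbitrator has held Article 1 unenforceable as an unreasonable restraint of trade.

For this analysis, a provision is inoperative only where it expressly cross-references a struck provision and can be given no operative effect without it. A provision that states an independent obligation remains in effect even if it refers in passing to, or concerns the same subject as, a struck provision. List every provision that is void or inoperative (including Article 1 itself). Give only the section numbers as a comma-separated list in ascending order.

1

Article 1 is struck. Although Article 3 refers to Article 1, its operative terms do not depend on Article 1, so it remains in effect. No other provision's operative terms depend on Article 1. Under the severability clause in Article 4, the remaining provisions continue in force. Article 2, Article 3, Article 4, Article 5, and Article 6 remain in effect.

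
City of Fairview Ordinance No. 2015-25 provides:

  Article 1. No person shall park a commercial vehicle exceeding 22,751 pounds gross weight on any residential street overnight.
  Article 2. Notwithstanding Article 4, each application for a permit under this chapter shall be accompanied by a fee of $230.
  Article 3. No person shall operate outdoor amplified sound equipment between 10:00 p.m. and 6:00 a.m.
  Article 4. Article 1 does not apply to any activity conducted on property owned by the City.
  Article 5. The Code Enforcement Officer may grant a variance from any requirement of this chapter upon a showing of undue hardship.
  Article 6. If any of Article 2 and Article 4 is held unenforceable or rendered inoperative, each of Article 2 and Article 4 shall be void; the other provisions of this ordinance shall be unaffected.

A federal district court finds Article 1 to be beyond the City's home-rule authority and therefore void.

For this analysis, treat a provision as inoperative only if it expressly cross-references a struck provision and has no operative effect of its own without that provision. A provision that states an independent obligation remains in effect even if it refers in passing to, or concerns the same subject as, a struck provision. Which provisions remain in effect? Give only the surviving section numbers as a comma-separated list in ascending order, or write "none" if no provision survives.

Article 1 is struck. Article 4 has no operative effect of its own apart from Article 1 and is therefore inoperative. Article 6 declares Article 2 and Article 4 mutually dependent; since one of them has fallen, all of them are of no effect. That brings down Article 2 as well. The remainder continues in force under Article 6. That leaves Article 3, Article 5, and Article 6 in effect.

3, 5, 6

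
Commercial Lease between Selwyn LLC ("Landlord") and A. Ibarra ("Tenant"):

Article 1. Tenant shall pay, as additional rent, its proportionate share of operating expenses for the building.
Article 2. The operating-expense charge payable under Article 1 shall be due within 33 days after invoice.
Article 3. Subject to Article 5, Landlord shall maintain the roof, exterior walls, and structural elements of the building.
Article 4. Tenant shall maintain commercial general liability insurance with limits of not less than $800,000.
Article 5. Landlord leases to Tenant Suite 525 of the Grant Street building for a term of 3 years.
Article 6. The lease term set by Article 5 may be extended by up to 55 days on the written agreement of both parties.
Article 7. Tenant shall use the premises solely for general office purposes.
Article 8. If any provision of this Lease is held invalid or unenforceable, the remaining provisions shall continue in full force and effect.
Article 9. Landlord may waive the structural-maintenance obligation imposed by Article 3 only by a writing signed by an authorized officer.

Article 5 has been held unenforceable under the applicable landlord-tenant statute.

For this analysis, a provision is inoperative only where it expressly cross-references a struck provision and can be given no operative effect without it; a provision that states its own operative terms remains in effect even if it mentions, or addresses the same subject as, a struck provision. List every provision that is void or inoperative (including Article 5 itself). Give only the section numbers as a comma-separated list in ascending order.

5, 6

Article 5 is struck. Article 6 has no operative effect of its own apart from Article 5 and is therefore inoperative. Article 3 mentions Article 5 but its own obligation stands independently of Article 5, so Article 3 is not affected. Article 8 is a severability clause and preserves every provision that can still be given independent effect. The provisions still in force are Article 1, Article 2, Article 3, Article 4, Article 7, Article 8, and Article 9.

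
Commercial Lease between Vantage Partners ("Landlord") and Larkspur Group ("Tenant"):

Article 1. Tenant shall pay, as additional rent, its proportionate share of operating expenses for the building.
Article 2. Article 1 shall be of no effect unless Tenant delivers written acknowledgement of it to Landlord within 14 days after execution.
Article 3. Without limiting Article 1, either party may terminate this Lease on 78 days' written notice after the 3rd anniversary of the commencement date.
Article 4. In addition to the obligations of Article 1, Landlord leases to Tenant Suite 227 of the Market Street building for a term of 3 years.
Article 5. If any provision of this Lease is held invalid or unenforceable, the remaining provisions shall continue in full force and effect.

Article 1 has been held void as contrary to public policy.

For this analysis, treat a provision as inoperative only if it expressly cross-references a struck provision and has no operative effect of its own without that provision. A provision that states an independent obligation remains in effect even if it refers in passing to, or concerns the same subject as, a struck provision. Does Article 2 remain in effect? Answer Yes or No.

Article 1 is struck. Article 2 merely fixes the acknowledgement condition for Article 1; with Article 1 gone it has nothing to operate on and falls away. Although Article 4 refers to Article 1, its operative terms do not depend on Article 1, so it remains in effect. Article 3 mentions Article 1 but its own obligation stands independently of Article 1, so Article 3 is not affected. Article 5 is a severability clause and preserves every provision that can still be given independent effect. The provisions still in force are Article 3, Article 4, and Article 5. Article 2 is among the inoperative provisions, so the answer is no.

No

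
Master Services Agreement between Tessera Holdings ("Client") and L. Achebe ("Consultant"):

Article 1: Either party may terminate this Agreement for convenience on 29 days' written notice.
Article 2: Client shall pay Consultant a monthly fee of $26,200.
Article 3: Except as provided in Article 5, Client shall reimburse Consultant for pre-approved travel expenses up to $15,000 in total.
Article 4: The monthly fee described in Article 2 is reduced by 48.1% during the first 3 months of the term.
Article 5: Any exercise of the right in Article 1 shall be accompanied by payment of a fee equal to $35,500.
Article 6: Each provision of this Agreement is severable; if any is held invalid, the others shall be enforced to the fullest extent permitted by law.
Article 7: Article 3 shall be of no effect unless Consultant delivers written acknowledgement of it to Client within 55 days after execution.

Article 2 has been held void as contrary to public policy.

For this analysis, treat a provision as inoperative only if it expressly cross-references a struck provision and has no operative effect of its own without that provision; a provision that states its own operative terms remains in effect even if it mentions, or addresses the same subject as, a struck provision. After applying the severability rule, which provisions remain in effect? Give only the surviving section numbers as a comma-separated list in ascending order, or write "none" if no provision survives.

Article 2 is struck. Article 4 does nothing except set the introductory reduction to the monthly fee by reference to Article 2; with Article 2 gone it has no independent effect and is inoperative. Article 6 is a severability clause and preserves every provision that can still be given independent effect. The provisions still in force are Article 1, Article 3, Article 5, Article 6, and Article 7.

1, 3, 5, 6, 7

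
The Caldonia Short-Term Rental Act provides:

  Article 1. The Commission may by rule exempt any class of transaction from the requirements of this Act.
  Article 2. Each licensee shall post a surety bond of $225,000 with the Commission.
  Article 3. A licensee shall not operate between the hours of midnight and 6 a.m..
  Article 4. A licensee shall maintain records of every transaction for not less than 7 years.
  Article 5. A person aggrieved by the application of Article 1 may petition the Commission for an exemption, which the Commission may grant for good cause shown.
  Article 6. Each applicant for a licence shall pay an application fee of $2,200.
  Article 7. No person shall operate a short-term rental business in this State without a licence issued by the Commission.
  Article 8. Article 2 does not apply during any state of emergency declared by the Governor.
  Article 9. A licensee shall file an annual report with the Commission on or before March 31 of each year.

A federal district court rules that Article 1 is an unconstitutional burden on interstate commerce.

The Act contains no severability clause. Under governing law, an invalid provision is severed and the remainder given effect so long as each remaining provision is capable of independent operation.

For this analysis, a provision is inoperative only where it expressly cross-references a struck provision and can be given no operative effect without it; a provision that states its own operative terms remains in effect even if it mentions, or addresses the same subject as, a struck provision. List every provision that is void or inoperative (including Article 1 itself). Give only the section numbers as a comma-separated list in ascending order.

1, 5

Article 1 is struck. Article 5 merely fixes the exemption procedure for Article 1; with Article 1 gone it has nothing to operate on and falls away. Under the stated default rule, only provisions that cannot operate independently fall away; the rest are enforced. The provisions still in force are Article 2, Article 3, Article 4, Article 6, Article 7, Article 8, and Article 9.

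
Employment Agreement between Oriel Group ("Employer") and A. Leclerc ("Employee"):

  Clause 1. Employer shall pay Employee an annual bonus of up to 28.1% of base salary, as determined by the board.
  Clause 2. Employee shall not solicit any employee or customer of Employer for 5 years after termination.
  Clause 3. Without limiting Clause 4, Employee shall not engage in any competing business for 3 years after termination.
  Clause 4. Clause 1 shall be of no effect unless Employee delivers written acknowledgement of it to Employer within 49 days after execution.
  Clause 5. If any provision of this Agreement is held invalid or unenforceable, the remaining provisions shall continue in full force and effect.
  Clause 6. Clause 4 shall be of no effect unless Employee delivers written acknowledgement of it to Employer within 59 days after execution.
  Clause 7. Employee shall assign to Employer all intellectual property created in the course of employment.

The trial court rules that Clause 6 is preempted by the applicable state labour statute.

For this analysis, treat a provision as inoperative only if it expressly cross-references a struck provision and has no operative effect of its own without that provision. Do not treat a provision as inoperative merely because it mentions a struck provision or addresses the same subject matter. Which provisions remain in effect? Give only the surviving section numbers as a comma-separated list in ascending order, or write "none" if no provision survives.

1, 2, 3, 4, 5, 7

Clause 6 is struck. No other provision's operative terms depend on Clause 6. Clause 5 is a severability clause and preserves every provision that can still be given independent effect. Clause 1, Clause 2, Clause 3, Clause 4, Clause 5, and Clause 7 remain in effect.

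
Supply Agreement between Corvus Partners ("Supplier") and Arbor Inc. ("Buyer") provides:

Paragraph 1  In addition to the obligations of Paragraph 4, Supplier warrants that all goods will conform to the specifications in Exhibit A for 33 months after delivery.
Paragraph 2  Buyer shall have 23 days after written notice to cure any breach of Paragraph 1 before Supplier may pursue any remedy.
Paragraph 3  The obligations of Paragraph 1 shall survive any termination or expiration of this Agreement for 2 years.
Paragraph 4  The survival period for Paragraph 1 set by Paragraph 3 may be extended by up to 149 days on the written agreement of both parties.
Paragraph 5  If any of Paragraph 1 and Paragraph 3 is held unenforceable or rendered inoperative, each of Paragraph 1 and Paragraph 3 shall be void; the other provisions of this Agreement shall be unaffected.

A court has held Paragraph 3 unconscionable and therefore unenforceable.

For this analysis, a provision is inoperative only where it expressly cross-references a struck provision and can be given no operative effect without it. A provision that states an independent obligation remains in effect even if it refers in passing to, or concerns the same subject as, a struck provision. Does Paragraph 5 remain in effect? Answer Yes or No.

Yes

Paragraph 3 is struck. Paragraph 4 operates only by reference to Paragraph 3, so it falls with Paragraph 3. Paragraph 5 declares Paragraph 1 and Paragraph 3 mutually dependent; since one of them has fallen, all of them are of no effect. That brings down Paragraph 1 as well. Paragraph 2 in turn depends solely on a provision now struck and likewise falls. The remainder continues in force under Paragraph 5. Only Paragraph 5 remains in effect. Paragraph 5 is among the surviving provisions, so the answer is yes.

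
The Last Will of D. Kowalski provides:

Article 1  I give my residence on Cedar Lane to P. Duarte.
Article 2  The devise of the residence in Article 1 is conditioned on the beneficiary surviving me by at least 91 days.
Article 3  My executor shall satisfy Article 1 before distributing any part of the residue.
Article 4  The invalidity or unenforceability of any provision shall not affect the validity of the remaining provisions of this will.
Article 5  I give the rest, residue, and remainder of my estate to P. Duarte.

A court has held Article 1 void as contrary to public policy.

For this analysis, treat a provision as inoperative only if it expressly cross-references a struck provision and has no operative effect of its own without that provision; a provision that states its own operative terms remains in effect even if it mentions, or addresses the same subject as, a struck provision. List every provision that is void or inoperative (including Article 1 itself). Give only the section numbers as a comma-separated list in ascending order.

Article 1 is struck. Article 2 merely fixes the survivorship condition on Article 1; with Article 1 gone it has nothing to operate on and falls away. The only function of Article 3 is the priority direction for Article 1, so it cannot stand once Article 1 is removed. Under the severability clause in Article 4, the remaining provisions continue in force. Article 4 and Article 5 remain in effect.

1, 2, 3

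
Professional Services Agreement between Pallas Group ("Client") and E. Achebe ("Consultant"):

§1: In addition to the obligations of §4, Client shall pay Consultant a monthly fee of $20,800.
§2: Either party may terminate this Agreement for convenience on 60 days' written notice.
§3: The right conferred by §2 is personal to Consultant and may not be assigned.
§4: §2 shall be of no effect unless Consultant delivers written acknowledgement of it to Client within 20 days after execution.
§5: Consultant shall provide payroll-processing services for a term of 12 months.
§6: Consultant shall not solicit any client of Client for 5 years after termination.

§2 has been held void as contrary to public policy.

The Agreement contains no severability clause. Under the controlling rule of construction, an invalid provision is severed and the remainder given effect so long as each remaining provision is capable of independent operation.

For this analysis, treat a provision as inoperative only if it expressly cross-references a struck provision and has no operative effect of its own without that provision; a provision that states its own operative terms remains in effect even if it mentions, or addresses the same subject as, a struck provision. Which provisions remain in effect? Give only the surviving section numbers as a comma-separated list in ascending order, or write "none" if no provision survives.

1, 5, 6

§2 is struck. §3 merely fixes the non-assignment of §2; with §2 gone it has nothing to operate on and falls away. §4 merely fixes the acknowledgement condition for §2; with §2 gone it has nothing to operate on and falls away. Although §1 refers to §4, its operative terms do not depend on §4, so it remains in effect. Under the stated default rule, only provisions that cannot operate independently fall away; the rest are enforced. §1, §5, and §6 remain in effect.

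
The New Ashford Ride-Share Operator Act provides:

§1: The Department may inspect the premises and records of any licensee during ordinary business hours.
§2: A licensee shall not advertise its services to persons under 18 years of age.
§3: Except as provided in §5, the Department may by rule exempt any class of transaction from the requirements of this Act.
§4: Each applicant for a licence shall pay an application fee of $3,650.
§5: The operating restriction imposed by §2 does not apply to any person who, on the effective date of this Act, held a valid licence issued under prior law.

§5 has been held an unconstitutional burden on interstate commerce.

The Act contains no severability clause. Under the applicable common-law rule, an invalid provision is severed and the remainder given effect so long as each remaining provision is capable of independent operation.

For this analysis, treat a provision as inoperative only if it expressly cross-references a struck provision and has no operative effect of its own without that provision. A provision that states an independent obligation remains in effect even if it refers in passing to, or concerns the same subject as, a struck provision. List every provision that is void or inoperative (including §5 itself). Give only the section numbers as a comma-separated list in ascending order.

5

§5 is struck. Although §3 refers to §5, its operative terms do not depend on §5, so it remains in effect. No other provision's operative terms depend on §5. Under the stated default rule, only provisions that cannot operate independently fall away; the rest are enforced. The provisions still in force are §1, §2, §3, and §4.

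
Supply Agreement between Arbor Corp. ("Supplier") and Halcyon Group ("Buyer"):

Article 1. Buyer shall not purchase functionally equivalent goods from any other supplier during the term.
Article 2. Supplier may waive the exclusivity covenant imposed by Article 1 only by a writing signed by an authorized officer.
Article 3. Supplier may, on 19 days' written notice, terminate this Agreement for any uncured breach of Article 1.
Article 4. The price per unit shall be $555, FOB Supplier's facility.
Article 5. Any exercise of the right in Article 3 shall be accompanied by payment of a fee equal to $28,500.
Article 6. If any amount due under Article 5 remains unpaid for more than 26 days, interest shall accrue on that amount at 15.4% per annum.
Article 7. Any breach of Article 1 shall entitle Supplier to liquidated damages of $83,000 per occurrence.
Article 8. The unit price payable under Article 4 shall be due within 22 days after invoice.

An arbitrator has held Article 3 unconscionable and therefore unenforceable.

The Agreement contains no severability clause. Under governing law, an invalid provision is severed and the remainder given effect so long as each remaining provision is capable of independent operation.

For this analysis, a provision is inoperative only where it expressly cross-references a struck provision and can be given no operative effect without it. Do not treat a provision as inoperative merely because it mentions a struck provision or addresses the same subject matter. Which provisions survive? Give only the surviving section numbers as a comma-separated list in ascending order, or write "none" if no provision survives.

Article 3 is struck. Article 5 operates only by reference to Article 3, so it falls with Article 3. Article 6 does nothing except set the default interest on the exercise fee for Article 3 by reference to Article 5; with Article 5 gone it has no independent effect and is inoperative. With no severability clause, the stated default rule severs what cannot stand and enforces each remaining provision that can operate on its own. That leaves Article 1, Article 2, Article 4, Article 7, and Article 8 in effect.

1, 2, 4, 7, 8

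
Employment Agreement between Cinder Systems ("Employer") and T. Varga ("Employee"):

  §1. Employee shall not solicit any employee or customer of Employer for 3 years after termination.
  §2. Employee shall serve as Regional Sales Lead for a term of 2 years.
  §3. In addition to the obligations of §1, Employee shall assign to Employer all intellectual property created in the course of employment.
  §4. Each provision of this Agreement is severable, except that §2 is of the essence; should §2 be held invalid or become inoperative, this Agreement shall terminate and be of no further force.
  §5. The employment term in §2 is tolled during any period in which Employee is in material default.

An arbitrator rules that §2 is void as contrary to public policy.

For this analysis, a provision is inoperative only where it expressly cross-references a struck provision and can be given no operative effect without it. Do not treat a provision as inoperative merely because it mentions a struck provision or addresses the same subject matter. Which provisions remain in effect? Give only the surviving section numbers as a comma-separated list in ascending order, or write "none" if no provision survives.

§2 is struck. The whole of §5 is the tolling of the employment term, defined by reference to §2, so §5 cannot stand once §2 is removed. §4 makes §2 an essential term, and §2 is the provision held invalid; under §4, the entire Agreement is therefore void. No provision of the Agreement survives.

none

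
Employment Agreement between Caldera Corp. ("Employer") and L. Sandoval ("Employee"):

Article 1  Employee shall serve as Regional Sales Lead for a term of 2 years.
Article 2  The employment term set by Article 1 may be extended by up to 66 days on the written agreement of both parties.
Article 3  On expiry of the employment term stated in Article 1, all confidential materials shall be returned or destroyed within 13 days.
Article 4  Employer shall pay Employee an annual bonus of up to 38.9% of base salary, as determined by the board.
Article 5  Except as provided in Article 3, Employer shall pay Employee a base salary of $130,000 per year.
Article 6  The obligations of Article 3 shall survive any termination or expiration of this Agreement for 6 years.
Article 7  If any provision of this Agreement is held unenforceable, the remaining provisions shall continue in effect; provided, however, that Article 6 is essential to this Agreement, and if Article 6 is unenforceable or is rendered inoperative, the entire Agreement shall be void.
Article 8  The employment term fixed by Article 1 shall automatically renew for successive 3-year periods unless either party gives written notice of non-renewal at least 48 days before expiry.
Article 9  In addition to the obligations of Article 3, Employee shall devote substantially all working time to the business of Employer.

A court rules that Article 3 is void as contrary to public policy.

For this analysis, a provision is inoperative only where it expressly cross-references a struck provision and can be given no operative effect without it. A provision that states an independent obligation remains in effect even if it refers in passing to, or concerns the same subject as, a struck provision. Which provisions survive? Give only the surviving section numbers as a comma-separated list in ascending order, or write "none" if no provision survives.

none

Article 3 is struck. The only function of Article 6 is the survival period for Article 3, so it cannot stand once Article 3 is removed. Article 7 makes Article 6 an essential term, and Article 6 has been rendered inoperative by the cascade; under Article 7, the entire Agreement is therefore void. No provision of the Agreement survives.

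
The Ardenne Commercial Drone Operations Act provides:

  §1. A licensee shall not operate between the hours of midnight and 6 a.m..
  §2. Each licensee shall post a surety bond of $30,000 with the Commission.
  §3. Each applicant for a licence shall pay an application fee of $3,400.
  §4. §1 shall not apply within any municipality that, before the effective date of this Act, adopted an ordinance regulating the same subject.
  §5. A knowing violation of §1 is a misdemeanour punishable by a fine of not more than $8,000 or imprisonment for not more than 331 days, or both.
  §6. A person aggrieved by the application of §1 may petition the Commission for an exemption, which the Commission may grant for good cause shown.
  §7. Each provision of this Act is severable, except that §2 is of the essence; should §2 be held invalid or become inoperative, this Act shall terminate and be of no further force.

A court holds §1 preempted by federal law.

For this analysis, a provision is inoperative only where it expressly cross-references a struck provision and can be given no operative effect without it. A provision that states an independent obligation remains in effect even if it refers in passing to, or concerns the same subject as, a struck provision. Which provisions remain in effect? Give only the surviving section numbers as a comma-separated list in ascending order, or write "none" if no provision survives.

2, 3, 7

§1 is struck. §4 operates only by reference to §1, so it falls with §1. §5 operates only by reference to §1, so it falls with §1. §6 operates only by reference to §1, so it falls with §1. §7 makes §2 an essential term, but §2 is unaffected, so the severability proviso in §7 preserves the remaining provisions. That leaves §2, §3, and §7 in effect.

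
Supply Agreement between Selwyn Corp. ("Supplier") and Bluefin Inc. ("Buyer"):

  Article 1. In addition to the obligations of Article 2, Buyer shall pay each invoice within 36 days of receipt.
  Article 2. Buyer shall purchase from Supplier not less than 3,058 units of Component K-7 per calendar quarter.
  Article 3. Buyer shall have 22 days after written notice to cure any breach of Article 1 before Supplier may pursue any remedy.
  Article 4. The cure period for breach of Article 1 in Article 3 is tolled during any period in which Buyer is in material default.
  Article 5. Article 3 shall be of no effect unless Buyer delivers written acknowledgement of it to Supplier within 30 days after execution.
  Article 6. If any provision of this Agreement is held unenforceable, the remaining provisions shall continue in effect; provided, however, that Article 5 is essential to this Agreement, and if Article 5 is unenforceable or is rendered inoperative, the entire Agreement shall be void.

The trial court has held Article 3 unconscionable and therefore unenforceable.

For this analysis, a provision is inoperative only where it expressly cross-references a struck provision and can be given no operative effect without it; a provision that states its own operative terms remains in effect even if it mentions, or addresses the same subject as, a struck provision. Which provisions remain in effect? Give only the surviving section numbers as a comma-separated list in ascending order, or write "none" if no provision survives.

Article 3 is struck. Article 4 does nothing except set the tolling of the cure period for breach of Article 1 by reference to Article 3; with Article 3 gone it has no independent effect and is inoperative. Article 5 merely fixes the acknowledgement condition for Article 3; with Article 3 gone it has nothing to operate on and falls away. Article 6 makes Article 5 an essential term, and Article 5 has been rendered inoperative by the cascade; under Article 6, the entire Agreement is therefore void. No provision of the Agreement survives.

none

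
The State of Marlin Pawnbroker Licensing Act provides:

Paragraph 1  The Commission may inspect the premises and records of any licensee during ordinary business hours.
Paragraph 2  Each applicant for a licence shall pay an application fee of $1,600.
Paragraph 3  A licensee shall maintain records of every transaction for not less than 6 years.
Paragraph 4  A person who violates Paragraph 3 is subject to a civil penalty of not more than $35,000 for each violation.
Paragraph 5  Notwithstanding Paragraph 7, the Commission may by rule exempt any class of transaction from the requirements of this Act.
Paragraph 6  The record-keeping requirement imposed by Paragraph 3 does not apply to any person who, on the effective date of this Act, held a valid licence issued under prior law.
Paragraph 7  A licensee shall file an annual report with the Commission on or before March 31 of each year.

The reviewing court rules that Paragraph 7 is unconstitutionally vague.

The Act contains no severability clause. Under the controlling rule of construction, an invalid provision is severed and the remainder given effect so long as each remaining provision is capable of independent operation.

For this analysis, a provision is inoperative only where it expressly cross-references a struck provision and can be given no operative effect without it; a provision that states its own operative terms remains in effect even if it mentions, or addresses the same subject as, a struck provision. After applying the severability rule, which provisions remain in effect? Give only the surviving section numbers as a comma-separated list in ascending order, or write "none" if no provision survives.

1, 2, 3, 4, 5, 6

Paragraph 7 is struck. Paragraph 5 mentions Paragraph 7 but its own obligation stands independently of Paragraph 7, so Paragraph 5 is not affected. Nothing else in the Act is defined by reference to Paragraph 7. Under the stated default rule, only provisions that cannot operate independently fall away; the rest are enforced. The provisions still in force are Paragraph 1, Paragraph 2, Paragraph 3, Paragraph 4, Paragraph 5, and Paragraph 6.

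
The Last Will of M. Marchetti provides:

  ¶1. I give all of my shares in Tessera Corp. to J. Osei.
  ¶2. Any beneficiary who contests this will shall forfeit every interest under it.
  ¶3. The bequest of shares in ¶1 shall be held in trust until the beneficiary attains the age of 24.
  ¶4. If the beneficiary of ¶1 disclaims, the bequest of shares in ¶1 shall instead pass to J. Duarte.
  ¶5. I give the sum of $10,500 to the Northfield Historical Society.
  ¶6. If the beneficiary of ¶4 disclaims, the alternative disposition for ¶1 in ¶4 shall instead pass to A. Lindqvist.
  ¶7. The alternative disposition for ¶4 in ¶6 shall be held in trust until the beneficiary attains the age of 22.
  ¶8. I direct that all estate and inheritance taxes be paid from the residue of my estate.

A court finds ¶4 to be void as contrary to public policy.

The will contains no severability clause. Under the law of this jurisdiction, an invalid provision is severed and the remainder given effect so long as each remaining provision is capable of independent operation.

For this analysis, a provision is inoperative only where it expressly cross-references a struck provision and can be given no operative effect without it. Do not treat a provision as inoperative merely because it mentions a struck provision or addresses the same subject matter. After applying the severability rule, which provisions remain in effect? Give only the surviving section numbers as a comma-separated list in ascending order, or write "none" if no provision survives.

¶4 is struck. ¶6 merely fixes the alternative disposition for ¶4; with ¶4 gone it has nothing to operate on and falls away. The only function of ¶7 is the trust for ¶6, so it cannot stand once ¶6 is removed. With no severability clause, the stated default rule severs what cannot stand and enforces each remaining provision that can operate on its own. That leaves ¶1, ¶2, ¶3, ¶5, and ¶8 in effect.

1, 2, 3, 5, 8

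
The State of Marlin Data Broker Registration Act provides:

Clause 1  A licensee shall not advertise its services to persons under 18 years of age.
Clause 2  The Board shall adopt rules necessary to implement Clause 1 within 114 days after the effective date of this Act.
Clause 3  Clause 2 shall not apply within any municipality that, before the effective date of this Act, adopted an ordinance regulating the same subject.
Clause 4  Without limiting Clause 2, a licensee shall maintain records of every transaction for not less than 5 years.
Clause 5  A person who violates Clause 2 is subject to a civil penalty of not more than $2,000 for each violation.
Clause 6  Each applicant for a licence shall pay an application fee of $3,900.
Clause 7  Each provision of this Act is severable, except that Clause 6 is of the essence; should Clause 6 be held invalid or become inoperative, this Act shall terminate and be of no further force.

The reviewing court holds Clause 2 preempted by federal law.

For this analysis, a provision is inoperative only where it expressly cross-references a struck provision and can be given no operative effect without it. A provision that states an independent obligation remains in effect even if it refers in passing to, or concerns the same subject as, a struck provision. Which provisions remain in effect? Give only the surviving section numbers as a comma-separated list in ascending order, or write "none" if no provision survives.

1, 4, 6, 7

Clause 2 is struck. Clause 3 operates only by reference to Clause 2, so it falls with Clause 2. The only function of Clause 5 is the civil penalty for violating Clause 2, so it cannot stand once Clause 2 is removed. Although Clause 4 refers to Clause 2, its operative terms do not depend on Clause 2, so it remains in effect. Clause 7 makes Clause 6 an essential term, but Clause 6 is unaffected, so the severability proviso in Clause 7 preserves the remaining provisions. Clause 1, Clause 4, Clause 6, and Clause 7 remain in effect.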